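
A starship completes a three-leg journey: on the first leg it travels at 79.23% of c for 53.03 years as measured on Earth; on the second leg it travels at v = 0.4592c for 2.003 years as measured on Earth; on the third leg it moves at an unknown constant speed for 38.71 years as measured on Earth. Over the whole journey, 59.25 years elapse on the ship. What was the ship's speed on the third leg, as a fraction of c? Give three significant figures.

Leg 1: β = 0.7923; γ = 1/√(1 − 0.7923²) = 1/√0.3723 = 1.639; τ_1 = 53.03/1.639 = 32.36 years.
Leg 2: γ = 1/√(1 − 0.4592²) = 1/√0.7891 = 1.126; τ_2 = 2.003/1.126 = 1.779 years.
Leg 3: speed unknown; τ_3 = 38.71/γ_3.
Total proper time: 32.36 + 1.779 + τ_3 = 59.25, so τ_3 = 59.25 − 34.13 = 25.12 years.
γ_3 = 38.71/25.12 = 1.541; β = √(1 − 1/γ²) = √0.5790.

β = 0.761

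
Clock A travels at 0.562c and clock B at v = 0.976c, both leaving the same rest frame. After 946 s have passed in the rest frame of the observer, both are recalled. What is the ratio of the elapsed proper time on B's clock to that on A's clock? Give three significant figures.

τ_B/τ_A = 0.263

A: γ = 1/√(1 − 0.562²) = 1/√0.6842 = 1.209. B: γ = 1/√(1 − 0.976²) = 1/√0.04742 = 4.592.
τ_A/τ_B = γ_B/γ_A = 4.592/1.209 = 3.798, so τ_B/τ_A = 0.2633.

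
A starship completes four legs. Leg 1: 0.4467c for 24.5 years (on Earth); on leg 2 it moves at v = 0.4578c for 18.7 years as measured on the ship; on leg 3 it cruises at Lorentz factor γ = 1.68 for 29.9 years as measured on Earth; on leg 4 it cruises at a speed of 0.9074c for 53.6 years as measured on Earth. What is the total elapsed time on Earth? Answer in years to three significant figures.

Leg 1: 24.5 years is already measured on Earth.
Leg 2: γ = 1/√(1 − 0.4578²) = 1/√0.7904 = 1.125; Δt_2 = 1.125 × 18.7 = 21.03 years.
Leg 3: 29.9 years is already measured on Earth.
Leg 4: 53.6 years is already measured on Earth.
Total: 24.50 + 21.03 + 29.90 + 53.60 years.

Δt = 129 years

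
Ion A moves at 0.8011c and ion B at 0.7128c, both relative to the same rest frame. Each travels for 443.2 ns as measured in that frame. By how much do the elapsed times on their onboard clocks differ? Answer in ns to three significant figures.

|τ_A − τ_B| = 45.6 ns

A: γ = 1/√(1 − 0.8011²) = 1/√0.3582 = 1.671; τ_A = 443.2/1.671 = 265.3 ns.
B: γ = 1/√(1 − 0.7128²) = 1/√0.4919 = 1.426; τ_B = 443.2/1.426 = 310.8 ns.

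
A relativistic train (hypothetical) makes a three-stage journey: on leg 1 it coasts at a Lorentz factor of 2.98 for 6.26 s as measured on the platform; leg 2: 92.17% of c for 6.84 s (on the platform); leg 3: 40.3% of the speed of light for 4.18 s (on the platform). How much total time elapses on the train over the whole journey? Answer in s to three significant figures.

Leg 1: γ = 2.98; τ_1 = 6.26/2.980 = 2.101 s.
Leg 2: β = 0.9217; γ = 1/√(1 − 0.9217²) = 1/√0.1505 = 2.578; τ_2 = 6.84/2.578 = 2.653 s.
Leg 3: β = 0.403; γ = 1/√(1 − 0.403²) = 1/√0.8376 = 1.093; τ_3 = 4.18/1.093 = 3.826 s.
Total: 2.101 + 2.653 + 3.826 s.

τ = 8.58 s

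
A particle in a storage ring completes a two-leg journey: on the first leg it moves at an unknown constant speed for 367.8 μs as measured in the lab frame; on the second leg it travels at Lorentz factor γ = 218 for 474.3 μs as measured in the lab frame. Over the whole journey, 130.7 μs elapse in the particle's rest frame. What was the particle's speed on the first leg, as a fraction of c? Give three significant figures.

Leg 1: speed unknown; τ_1 = 367.8/γ_1.
Leg 2: γ = 218; τ_2 = 474.3/218.0 = 2.176 μs.
Total proper time: τ_1 + 2.176 = 130.7, so τ_1 = 130.7 − 2.176 = 128.5 μs.
γ_1 = 367.8/128.5 = 2.862; β = √(1 − 1/γ²) = √0.8779.

β = 0.937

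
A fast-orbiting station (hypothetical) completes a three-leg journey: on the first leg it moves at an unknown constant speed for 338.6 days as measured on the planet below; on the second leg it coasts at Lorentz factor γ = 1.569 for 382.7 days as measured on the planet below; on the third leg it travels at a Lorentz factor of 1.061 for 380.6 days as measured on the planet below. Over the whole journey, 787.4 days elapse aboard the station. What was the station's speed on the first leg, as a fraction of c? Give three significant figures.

Leg 1: speed unknown; τ_1 = 338.6/γ_1.
Leg 2: γ = 1.569; τ_2 = 382.7/1.569 = 243.9 days.
Leg 3: γ = 1.061; τ_3 = 380.6/1.061 = 358.7 days.
Total proper time: τ_1 + 243.9 + 358.7 = 787.4, so τ_1 = 787.4 − 602.6 = 184.8 days.
γ_1 = 338.6/184.8 = 1.833; β = √(1 − 1/γ²) = √0.7022.

β = 0.838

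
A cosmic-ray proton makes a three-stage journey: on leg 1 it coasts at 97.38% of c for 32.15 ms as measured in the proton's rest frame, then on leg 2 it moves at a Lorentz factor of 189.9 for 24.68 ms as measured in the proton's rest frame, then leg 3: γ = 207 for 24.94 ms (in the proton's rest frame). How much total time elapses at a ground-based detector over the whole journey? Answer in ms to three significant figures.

Δt = 9990 ms

Leg 1: β = 0.9738; γ = 1/√(1 − 0.9738²) = 1/√0.05171 = 4.397; Δt_1 = 4.397 × 32.15 = 141.4 ms.
Leg 2: γ = 189.9; Δt_2 = 189.9 × 24.68 = 4687 ms.
Leg 3: γ = 207; Δt_3 = 207.0 × 24.94 = 5163 ms.
Total: 141.4 + 4687 + 5163 ms.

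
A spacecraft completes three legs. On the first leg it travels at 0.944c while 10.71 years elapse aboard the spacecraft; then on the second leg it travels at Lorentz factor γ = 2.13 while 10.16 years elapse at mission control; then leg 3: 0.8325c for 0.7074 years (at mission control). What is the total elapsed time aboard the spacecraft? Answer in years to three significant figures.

Leg 1: 10.71 years is already measured aboard the spacecraft.
Leg 2: γ = 2.13; τ_2 = 10.16/2.130 = 4.770 years.
Leg 3: γ = 1/√(1 − 0.8325²) = 1/√0.3069 = 1.805; τ_3 = 0.7074/1.805 = 0.3919 years.
Total: 10.71 + 4.770 + 0.3919 years.

τ = 15.9 years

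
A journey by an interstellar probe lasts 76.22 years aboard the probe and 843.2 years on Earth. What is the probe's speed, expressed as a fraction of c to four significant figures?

The proper time is measured aboard the probe (both events occur at the probe's location); Δt is measured on Earth. γ = Δt/τ = 843.2/76.22 = 11.06.
β = √(1 − 1/γ²) = √(1 − 0.008171) = √0.9918

β = 0.9959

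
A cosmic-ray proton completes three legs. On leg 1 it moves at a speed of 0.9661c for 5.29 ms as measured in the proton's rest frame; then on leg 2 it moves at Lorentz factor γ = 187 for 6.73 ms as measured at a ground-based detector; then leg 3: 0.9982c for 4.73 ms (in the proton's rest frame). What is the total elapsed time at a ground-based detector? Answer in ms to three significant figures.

Leg 1: γ = 1/√(1 − 0.9661²) = 1/√0.06665 = 3.873; Δt_1 = 3.873 × 5.29 = 20.49 ms.
Leg 2: 6.73 ms is already measured at a ground-based detector.
Leg 3: γ = 1/√(1 − 0.9982²) = 1/√0.003597 = 16.67; Δt_3 = 16.67 × 4.73 = 78.87 ms.
Total: 20.49 + 6.730 + 78.87 ms.

Δt = 106 ms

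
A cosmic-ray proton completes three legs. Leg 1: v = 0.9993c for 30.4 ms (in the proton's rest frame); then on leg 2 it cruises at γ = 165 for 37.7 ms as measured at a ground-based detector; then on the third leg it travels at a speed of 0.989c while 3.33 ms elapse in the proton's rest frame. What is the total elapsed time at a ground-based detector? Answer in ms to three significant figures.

Δt = 873 ms

Leg 1: γ = 1/√(1 − 0.9993²) = 1/√0.001400 = 26.73; Δt_1 = 26.73 × 30.4 = 812.6 ms.
Leg 2: 37.7 ms is already measured at a ground-based detector.
Leg 3: γ = 1/√(1 − 0.989²) = 1/√0.02188 = 6.761; Δt_3 = 6.761 × 3.33 = 22.51 ms.
Total: 812.6 + 37.70 + 22.51 ms.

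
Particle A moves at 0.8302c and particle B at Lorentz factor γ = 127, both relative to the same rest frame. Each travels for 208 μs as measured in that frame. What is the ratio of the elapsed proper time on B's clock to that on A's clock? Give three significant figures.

A: γ = 1/√(1 − 0.8302²) = 1/√0.3108 = 1.794. B: γ = 127.
τ_A/τ_B = γ_B/γ_A = 127.0/1.794 = 70.80, so τ_B/τ_A = 0.01412.

τ_B/τ_A = 0.0141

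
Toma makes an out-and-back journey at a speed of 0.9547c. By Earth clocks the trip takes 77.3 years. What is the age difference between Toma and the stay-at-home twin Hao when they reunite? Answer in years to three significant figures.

Δt − τ = 54.3 years

γ = 1/√(1 − 0.9547²) = 1/√0.08855 = 3.361
Toma's elapsed proper time: τ = 77.3/3.361 = 23.00 years.
Age gap = Δt − τ = 77.3 − 23.00 years.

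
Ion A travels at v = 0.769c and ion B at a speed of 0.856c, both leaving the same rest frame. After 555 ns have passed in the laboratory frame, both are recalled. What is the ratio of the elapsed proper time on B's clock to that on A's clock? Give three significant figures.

A: γ = 1/√(1 − 0.769²) = 1/√0.4086 = 1.564. B: γ = 1/√(1 − 0.856²) = 1/√0.2673 = 1.934.
τ_A/τ_B = γ_B/γ_A = 1.934/1.564 = 1.237, so τ_B/τ_A = 0.8087.

τ_B/τ_A = 0.809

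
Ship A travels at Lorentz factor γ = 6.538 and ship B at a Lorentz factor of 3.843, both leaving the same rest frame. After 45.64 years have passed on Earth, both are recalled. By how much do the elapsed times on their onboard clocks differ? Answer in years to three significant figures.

|τ_A − τ_B| = 4.90 years

A: γ = 6.538; τ_A = 45.64/6.538 = 6.981 years.
B: γ = 3.843; τ_B = 45.64/3.843 = 11.88 years.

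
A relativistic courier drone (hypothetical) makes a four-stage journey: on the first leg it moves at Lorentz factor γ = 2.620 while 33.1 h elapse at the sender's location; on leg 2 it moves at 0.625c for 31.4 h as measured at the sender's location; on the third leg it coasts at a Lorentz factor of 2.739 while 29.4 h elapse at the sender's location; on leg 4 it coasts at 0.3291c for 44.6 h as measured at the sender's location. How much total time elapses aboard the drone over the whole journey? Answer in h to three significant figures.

Leg 1: γ = 2.620; τ_1 = 33.1/2.620 = 12.63 h.
Leg 2: γ = 1/√(1 − 0.625²) = 1/√0.6094 = 1.281; τ_2 = 31.4/1.281 = 24.51 h.
Leg 3: γ = 2.739; τ_3 = 29.4/2.739 = 10.73 h.
Leg 4: γ = 1/√(1 − 0.3291²) = 1/√0.8917 = 1.059; τ_4 = 44.6/1.059 = 42.12 h.
Total: 12.63 + 24.51 + 10.73 + 42.12 h.

τ = 90.0 h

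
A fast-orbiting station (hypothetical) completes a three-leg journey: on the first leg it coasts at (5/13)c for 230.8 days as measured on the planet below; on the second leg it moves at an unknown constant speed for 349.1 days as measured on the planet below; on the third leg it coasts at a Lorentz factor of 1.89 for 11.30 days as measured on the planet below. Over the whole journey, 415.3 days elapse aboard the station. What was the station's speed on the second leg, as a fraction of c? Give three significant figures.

β = 0.827

Leg 1: γ = 1/√(1 − (5/13)²) = 13/12 ≈ 1.083; τ_1 = 230.8/1.083 = 213.0 days.
Leg 2: speed unknown; τ_2 = 349.1/γ_2.
Leg 3: γ = 1.89; τ_3 = 11.30/1.890 = 5.979 days.
Total proper time: 213.0 + τ_2 + 5.979 = 415.3, so τ_2 = 415.3 − 219.0 = 196.3 days.
γ_2 = 349.1/196.3 = 1.779; β = √(1 − 1/γ²) = √0.6839.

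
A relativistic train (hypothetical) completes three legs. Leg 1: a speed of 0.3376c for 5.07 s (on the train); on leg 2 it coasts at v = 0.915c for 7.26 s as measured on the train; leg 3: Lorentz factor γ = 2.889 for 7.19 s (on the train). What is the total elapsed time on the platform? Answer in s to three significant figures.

Leg 1: γ = 1/√(1 − 0.3376²) = 1/√0.8860 = 1.062; Δt_1 = 1.062 × 5.07 = 5.386 s.
Leg 2: γ = 1/√(1 − 0.915²) = 1/√0.1628 = 2.479; Δt_2 = 2.479 × 7.26 = 17.99 s.
Leg 3: γ = 2.889; Δt_3 = 2.889 × 7.19 = 20.77 s.
Total: 5.386 + 17.99 + 20.77 s.

Δt = 44.2 s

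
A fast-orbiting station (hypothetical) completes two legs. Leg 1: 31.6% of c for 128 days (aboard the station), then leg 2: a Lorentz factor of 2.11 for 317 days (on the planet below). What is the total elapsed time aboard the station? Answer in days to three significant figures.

τ = 278 days

Leg 1: 128 days is already measured aboard the station.
Leg 2: γ = 2.11; τ_2 = 317/2.110 = 150.2 days.
Total: 128.0 + 150.2 days.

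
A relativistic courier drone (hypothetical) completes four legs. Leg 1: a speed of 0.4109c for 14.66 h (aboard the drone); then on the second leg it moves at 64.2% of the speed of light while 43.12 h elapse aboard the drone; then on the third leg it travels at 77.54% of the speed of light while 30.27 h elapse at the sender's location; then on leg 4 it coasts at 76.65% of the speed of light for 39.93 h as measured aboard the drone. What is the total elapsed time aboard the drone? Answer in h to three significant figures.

τ = 117 h

Leg 1: 14.66 h is already measured aboard the drone.
Leg 2: 43.12 h is already measured aboard the drone.
Leg 3: β = 0.7754; γ = 1/√(1 − 0.7754²) = 1/√0.3988 = 1.584; τ_3 = 30.27/1.584 = 19.11 h.
Leg 4: 39.93 h is already measured aboard the drone.
Total: 14.66 + 43.12 + 19.11 + 39.93 h.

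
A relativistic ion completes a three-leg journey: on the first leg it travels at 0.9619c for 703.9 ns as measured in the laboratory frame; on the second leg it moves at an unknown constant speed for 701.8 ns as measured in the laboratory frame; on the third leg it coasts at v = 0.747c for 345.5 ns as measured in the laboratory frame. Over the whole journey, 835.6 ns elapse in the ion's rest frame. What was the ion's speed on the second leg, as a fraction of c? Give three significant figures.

Leg 1: γ = 1/√(1 − 0.9619²) = 1/√0.07475 = 3.658; τ_1 = 703.9/3.658 = 192.4 ns.
Leg 2: speed unknown; τ_2 = 701.8/γ_2.
Leg 3: γ = 1/√(1 − 0.747²) = 1/√0.4420 = 1.504; τ_3 = 345.5/1.504 = 229.7 ns.
Total proper time: 192.4 + τ_2 + 229.7 = 835.6, so τ_2 = 835.6 − 422.1 = 413.5 ns.
γ_2 = 701.8/413.5 = 1.697; β = √(1 − 1/γ²) = √0.6529.

β = 0.808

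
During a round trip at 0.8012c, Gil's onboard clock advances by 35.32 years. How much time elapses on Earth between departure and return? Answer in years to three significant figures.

γ = 1/√(1 − 0.8012²) = 1/√0.3581 = 1.671
Earth-frame duration is the dilated interval: Δt = γτ = 1.671 × 35.32 years.

Δt = 59.0 years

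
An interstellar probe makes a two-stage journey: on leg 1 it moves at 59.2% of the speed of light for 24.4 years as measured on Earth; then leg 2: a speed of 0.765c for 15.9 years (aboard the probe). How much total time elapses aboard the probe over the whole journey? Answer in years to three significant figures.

Leg 1: β = 0.592; γ = 1/√(1 − 0.592²) = 1/√0.6495 = 1.241; τ_1 = 24.4/1.241 = 19.66 years.
Leg 2: 15.9 years is already measured aboard the probe.
Total: 19.66 + 15.90 years.

τ = 35.6 years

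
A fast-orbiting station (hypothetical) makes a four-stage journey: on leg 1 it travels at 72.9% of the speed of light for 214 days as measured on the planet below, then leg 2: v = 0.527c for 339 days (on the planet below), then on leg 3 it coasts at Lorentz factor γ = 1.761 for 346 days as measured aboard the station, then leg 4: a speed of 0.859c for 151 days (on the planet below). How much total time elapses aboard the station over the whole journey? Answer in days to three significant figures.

Leg 1: β = 0.729; γ = 1/√(1 − 0.729²) = 1/√0.4686 = 1.461; τ_1 = 214/1.461 = 146.5 days.
Leg 2: γ = 1/√(1 − 0.527²) = 1/√0.7223 = 1.177; τ_2 = 339/1.177 = 288.1 days.
Leg 3: 346 days is already measured aboard the station.
Leg 4: γ = 1/√(1 − 0.859²) = 1/√0.2621 = 1.953; τ_4 = 151/1.953 = 77.31 days.
Total: 146.5 + 288.1 + 346.0 + 77.31 days.

τ = 858 days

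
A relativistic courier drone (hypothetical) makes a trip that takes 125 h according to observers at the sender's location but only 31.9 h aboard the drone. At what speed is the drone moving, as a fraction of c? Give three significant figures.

β = 0.967

The proper time is measured aboard the drone (both events occur at the drone's location); Δt is measured at the sender's location. γ = Δt/τ = 125/31.9 = 3.918.
β = √(1 − 1/γ²) = √(1 − 0.06513) = √0.9349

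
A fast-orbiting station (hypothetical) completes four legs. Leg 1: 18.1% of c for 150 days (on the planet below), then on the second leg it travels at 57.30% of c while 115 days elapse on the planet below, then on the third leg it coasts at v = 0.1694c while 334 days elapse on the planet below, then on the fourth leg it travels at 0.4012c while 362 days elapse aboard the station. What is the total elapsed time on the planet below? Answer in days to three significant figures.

Leg 1: 150 days is already measured on the planet below.
Leg 2: 115 days is already measured on the planet below.
Leg 3: 334 days is already measured on the planet below.
Leg 4: γ = 1/√(1 − 0.4012²) = 1/√0.8390 = 1.092; Δt_4 = 1.092 × 362 = 395.2 days.
Total: 150.0 + 115.0 + 334.0 + 395.2 days.

Δt = 994 days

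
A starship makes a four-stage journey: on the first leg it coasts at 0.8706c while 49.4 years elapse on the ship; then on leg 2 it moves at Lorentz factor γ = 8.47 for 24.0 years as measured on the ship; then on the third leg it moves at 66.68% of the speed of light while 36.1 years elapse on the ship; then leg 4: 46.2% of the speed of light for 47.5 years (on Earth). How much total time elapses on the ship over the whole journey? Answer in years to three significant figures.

Leg 1: 49.4 years is already measured on the ship.
Leg 2: 24.0 years is already measured on the ship.
Leg 3: 36.1 years is already measured on the ship.
Leg 4: β = 0.462; γ = 1/√(1 − 0.462²) = 1/√0.7866 = 1.128; τ_4 = 47.5/1.128 = 42.13 years.
Total: 49.40 + 24.00 + 36.10 + 42.13 years.

τ = 152 years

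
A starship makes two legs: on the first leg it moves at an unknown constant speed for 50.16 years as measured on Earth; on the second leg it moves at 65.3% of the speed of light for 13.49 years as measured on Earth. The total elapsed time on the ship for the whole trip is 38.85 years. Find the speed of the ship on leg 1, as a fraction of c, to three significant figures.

Leg 1: speed unknown; τ_1 = 50.16/γ_1.
Leg 2: β = 0.653; γ = 1/√(1 − 0.653²) = 1/√0.5736 = 1.320; τ_2 = 13.49/1.320 = 10.22 years.
Total proper time: τ_1 + 10.22 = 38.85, so τ_1 = 38.85 − 10.22 = 28.63 years.
γ_1 = 50.16/28.63 = 1.752; β = √(1 − 1/γ²) = √0.6741.

β = 0.821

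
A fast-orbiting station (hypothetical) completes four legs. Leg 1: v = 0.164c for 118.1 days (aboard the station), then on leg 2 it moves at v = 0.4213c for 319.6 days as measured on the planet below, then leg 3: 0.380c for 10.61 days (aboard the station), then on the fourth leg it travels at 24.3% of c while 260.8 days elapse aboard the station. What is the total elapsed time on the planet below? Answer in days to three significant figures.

Δt = 720 days

Leg 1: γ = 1/√(1 − 0.164²) = 1/√0.9731 = 1.014; Δt_1 = 1.014 × 118.1 = 119.7 days.
Leg 2: 319.6 days is already measured on the planet below.
Leg 3: γ = 1/√(1 − 0.380²) = 1/√0.8556 = 1.081; Δt_3 = 1.081 × 10.61 = 11.47 days.
Leg 4: β = 0.243; γ = 1/√(1 − 0.243²) = 1/√0.9410 = 1.031; Δt_4 = 1.031 × 260.8 = 268.9 days.
Total: 119.7 + 319.6 + 11.47 + 268.9 days.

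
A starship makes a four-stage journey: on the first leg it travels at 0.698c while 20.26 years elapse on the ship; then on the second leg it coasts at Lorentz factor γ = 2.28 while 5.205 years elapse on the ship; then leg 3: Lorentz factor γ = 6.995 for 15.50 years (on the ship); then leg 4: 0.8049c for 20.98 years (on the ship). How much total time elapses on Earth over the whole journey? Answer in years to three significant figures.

Δt = 184 years

Leg 1: γ = 1/√(1 − 0.698²) = 1/√0.5128 = 1.396; Δt_1 = 1.396 × 20.26 = 28.29 years.
Leg 2: γ = 2.28; Δt_2 = 2.280 × 5.205 = 11.87 years.
Leg 3: γ = 6.995; Δt_3 = 6.995 × 15.50 = 108.4 years.
Leg 4: γ = 1/√(1 − 0.8049²) = 1/√0.3521 = 1.685; Δt_4 = 1.685 × 20.98 = 35.35 years.
Total: 28.29 + 11.87 + 108.4 + 35.35 years.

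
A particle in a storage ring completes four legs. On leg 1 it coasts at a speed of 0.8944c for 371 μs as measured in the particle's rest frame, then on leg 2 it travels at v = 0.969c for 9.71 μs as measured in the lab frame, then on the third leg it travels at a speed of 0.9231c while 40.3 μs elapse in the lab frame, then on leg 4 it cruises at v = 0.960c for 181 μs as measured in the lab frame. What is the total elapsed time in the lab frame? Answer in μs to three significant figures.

Δt = 1060 μs

Leg 1: γ = 1/√(1 − 0.8944²) = 1/√0.2000 = 2.236; Δt_1 = 2.236 × 371 = 829.5 μs.
Leg 2: 9.71 μs is already measured in the lab frame.
Leg 3: 40.3 μs is already measured in the lab frame.
Leg 4: 181 μs is already measured in the lab frame.
Total: 829.5 + 9.710 + 40.30 + 181.0 μs.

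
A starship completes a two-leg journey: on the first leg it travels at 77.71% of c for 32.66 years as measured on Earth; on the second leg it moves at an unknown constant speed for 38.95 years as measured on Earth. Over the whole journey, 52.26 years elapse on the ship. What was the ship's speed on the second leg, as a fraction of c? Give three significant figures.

Leg 1: β = 0.7771; γ = 1/√(1 − 0.7771²) = 1/√0.3961 = 1.589; τ_1 = 32.66/1.589 = 20.56 years.
Leg 2: speed unknown; τ_2 = 38.95/γ_2.
Total proper time: 20.56 + τ_2 = 52.26, so τ_2 = 52.26 − 20.56 = 31.70 years.
γ_2 = 38.95/31.70 = 1.229; β = √(1 − 1/γ²) = √0.3374.

β = 0.581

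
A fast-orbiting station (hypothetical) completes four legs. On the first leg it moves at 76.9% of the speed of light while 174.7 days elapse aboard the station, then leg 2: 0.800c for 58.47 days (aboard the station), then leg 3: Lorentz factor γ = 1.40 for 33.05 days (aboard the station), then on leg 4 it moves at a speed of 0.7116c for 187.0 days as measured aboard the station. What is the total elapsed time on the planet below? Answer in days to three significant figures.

Leg 1: β = 0.769; γ = 1/√(1 − 0.769²) = 1/√0.4086 = 1.564; Δt_1 = 1.564 × 174.7 = 273.3 days.
Leg 2: γ = 1/√(1 − 0.800²) = 5/3 ≈ 1.667; Δt_2 = 1.667 × 58.47 = 97.45 days.
Leg 3: γ = 1.40; Δt_3 = 1.400 × 33.05 = 46.27 days.
Leg 4: γ = 1/√(1 − 0.7116²) = 1/√0.4936 = 1.423; Δt_4 = 1.423 × 187.0 = 266.2 days.
Total: 273.3 + 97.45 + 46.27 + 266.2 days.

Δt = 683 days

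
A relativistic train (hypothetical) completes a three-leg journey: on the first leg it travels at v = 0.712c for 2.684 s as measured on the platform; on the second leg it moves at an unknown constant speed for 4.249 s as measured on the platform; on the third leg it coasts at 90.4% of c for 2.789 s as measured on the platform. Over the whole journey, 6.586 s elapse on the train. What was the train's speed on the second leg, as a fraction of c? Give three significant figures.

β = 0.564

Leg 1: γ = 1/√(1 − 0.712²) = 1/√0.4931 = 1.424; τ_1 = 2.684/1.424 = 1.885 s.
Leg 2: speed unknown; τ_2 = 4.249/γ_2.
Leg 3: β = 0.904; γ = 1/√(1 − 0.904²) = 1/√0.1828 = 2.339; τ_3 = 2.789/2.339 = 1.192 s.
Total proper time: 1.885 + τ_2 + 1.192 = 6.586, so τ_2 = 6.586 − 3.077 = 3.509 s.
γ_2 = 4.249/3.509 = 1.211; β = √(1 − 1/γ²) = √0.3180.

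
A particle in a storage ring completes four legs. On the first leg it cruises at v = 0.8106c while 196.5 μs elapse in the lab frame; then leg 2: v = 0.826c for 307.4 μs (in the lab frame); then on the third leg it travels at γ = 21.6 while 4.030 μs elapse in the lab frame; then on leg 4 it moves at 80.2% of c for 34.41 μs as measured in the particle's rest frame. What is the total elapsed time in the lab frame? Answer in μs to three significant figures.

Leg 1: 196.5 μs is already measured in the lab frame.
Leg 2: 307.4 μs is already measured in the lab frame.
Leg 3: 4.030 μs is already measured in the lab frame.
Leg 4: β = 0.802; γ = 1/√(1 − 0.802²) = 1/√0.3568 = 1.674; Δt_4 = 1.674 × 34.41 = 57.61 μs.
Total: 196.5 + 307.4 + 4.030 + 57.61 μs.

Δt = 566 μs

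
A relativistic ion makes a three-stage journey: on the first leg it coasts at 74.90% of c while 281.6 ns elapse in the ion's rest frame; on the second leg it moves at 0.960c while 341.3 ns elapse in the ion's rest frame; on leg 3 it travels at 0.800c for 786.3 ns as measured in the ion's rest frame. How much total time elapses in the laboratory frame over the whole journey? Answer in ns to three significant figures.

Leg 1: β = 0.7490; γ = 1/√(1 − 0.7490²) = 1/√0.4390 = 1.509; Δt_1 = 1.509 × 281.6 = 425.0 ns.
Leg 2: γ = 1/√(1 − 0.960²) = 25/7 ≈ 3.571; Δt_2 = 3.571 × 341.3 = 1219 ns.
Leg 3: γ = 1/√(1 − 0.800²) = 5/3 ≈ 1.667; Δt_3 = 1.667 × 786.3 = 1311 ns.
Total: 425.0 + 1219 + 1311 ns.

Δt = 2950 ns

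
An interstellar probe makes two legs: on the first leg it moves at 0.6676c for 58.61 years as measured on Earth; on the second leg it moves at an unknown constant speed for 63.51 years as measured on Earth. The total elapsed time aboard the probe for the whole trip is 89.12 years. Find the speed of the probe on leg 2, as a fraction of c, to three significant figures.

β = 0.698

Leg 1: γ = 1/√(1 − 0.6676²) = 1/√0.5543 = 1.343; τ_1 = 58.61/1.343 = 43.64 years.
Leg 2: speed unknown; τ_2 = 63.51/γ_2.
Total proper time: 43.64 + τ_2 = 89.12, so τ_2 = 89.12 − 43.64 = 45.48 years.
γ_2 = 63.51/45.48 = 1.396; β = √(1 − 1/γ²) = √0.4871.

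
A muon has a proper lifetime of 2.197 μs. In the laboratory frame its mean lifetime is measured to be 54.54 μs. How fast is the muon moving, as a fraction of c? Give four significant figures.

γ = Δt/τ₀ = 54.54/2.197 = 24.82
β = √(1 − 1/γ²) = √(1 − 0.001623) = √0.9984

v = 0.9992c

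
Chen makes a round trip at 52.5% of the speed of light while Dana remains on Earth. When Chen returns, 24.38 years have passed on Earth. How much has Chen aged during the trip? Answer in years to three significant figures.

β = 0.525; γ = 1/√(1 − 0.525²) = 1/√0.7244 = 1.175
Chen's clock measures proper time along the trip: τ = Δt/γ = 24.38/1.175 years.

τ = 20.7 years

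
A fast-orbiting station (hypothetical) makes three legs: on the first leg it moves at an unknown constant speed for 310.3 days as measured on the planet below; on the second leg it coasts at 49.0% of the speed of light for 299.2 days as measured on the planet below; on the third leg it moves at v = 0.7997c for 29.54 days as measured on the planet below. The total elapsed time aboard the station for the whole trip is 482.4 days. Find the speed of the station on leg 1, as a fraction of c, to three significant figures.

Leg 1: speed unknown; τ_1 = 310.3/γ_1.
Leg 2: β = 0.490; γ = 1/√(1 − 0.490²) = 1/√0.7599 = 1.147; τ_2 = 299.2/1.147 = 260.8 days.
Leg 3: γ = 1/√(1 − 0.7997²) = 1/√0.3605 = 1.666; τ_3 = 29.54/1.666 = 17.74 days.
Total proper time: τ_1 + 260.8 + 17.74 = 482.4, so τ_1 = 482.4 − 278.6 = 203.8 days.
γ_1 = 310.3/203.8 = 1.522; β = √(1 − 1/γ²) = √0.5684.

β = 0.754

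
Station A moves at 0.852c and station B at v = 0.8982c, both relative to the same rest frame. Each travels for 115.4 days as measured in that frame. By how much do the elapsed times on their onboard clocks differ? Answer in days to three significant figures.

|τ_A − τ_B| = 9.69 days

A: γ = 1/√(1 − 0.852²) = 1/√0.2741 = 1.910; τ_A = 115.4/1.910 = 60.42 days.
B: γ = 1/√(1 − 0.8982²) = 1/√0.1932 = 2.275; τ_B = 115.4/2.275 = 50.73 days.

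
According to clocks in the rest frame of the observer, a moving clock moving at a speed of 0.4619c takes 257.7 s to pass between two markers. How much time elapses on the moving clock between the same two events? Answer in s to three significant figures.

γ = 1/√(1 − 0.4619²) = 1/√0.7866 = 1.127
The interval measured in the rest frame of the observer is the dilated one; the clock on the moving clock measures the proper time τ = Δt/γ = 257.7/1.127 s.

τ = 229 s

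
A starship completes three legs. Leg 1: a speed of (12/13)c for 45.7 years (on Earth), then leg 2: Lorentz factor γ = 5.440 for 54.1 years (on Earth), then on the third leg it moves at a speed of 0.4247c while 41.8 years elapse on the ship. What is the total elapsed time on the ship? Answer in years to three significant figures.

Leg 1: γ = 1/√(1 − (12/13)²) = 13/5 = 2.600; τ_1 = 45.7/2.600 = 17.58 years.
Leg 2: γ = 5.440; τ_2 = 54.1/5.440 = 9.945 years.
Leg 3: 41.8 years is already measured on the ship.
Total: 17.58 + 9.945 + 41.80 years.

τ = 69.3 years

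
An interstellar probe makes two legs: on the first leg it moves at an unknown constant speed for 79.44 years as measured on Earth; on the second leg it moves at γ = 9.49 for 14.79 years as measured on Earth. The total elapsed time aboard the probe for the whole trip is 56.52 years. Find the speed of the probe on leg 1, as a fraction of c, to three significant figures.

Leg 1: speed unknown; τ_1 = 79.44/γ_1.
Leg 2: γ = 9.49; τ_2 = 14.79/9.490 = 1.558 years.
Total proper time: τ_1 + 1.558 = 56.52, so τ_1 = 56.52 − 1.558 = 54.96 years.
γ_1 = 79.44/54.96 = 1.445; β = √(1 − 1/γ²) = √0.5213.

β = 0.722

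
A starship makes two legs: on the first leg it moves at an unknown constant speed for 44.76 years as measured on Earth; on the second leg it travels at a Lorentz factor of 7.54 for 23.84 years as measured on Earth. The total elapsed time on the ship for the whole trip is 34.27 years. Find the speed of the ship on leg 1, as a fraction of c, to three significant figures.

β = 0.719

Leg 1: speed unknown; τ_1 = 44.76/γ_1.
Leg 2: γ = 7.54; τ_2 = 23.84/7.540 = 3.162 years.
Total proper time: τ_1 + 3.162 = 34.27, so τ_1 = 34.27 − 3.162 = 31.11 years.
γ_1 = 44.76/31.11 = 1.439; β = √(1 − 1/γ²) = √0.5170.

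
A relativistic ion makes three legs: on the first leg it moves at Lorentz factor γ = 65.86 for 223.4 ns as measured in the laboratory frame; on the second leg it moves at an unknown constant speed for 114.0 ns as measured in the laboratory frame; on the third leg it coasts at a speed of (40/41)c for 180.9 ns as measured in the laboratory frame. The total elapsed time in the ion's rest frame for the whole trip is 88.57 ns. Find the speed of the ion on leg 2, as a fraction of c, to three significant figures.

β = 0.917

Leg 1: γ = 65.86; τ_1 = 223.4/65.86 = 3.392 ns.
Leg 2: speed unknown; τ_2 = 114.0/γ_2.
Leg 3: γ = 1/√(1 − (40/41)²) = 41/9 ≈ 4.556; τ_3 = 180.9/4.556 = 39.71 ns.
Total proper time: 3.392 + τ_2 + 39.71 = 88.57, so τ_2 = 88.57 − 43.10 = 45.47 ns.
γ_2 = 114.0/45.47 = 2.507; β = √(1 − 1/γ²) = √0.8409.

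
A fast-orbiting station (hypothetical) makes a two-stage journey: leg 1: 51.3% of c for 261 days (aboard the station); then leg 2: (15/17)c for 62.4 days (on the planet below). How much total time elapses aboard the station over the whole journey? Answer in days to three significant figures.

τ = 290 days

Leg 1: 261 days is already measured aboard the station.
Leg 2: γ = 1/√(1 − (15/17)²) = 17/8 = 2.125; τ_2 = 62.4/2.125 = 29.36 days.
Total: 261.0 + 29.36 days.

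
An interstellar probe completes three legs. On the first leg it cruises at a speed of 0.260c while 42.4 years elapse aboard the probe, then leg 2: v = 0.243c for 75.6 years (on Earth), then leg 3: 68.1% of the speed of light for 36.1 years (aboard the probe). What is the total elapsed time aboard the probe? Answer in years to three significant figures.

Leg 1: 42.4 years is already measured aboard the probe.
Leg 2: γ = 1/√(1 − 0.243²) = 1/√0.9410 = 1.031; τ_2 = 75.6/1.031 = 73.33 years.
Leg 3: 36.1 years is already measured aboard the probe.
Total: 42.40 + 73.33 + 36.10 years.

τ = 152 years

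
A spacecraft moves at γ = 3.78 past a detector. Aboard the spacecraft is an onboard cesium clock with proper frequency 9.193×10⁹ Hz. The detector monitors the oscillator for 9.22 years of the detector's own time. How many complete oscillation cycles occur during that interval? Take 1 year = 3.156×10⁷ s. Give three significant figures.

γ = 3.78
During 9.22 years of lab time, the oscillator's proper time advances by τ = Δt/γ = 9.22/3.780 = 2.439 years = 7.698×10⁷ s.
N = f × τ = 9.193×10⁹ × 7.698×10⁷ = 7.077×10¹⁷.

N = 7.08×10¹⁷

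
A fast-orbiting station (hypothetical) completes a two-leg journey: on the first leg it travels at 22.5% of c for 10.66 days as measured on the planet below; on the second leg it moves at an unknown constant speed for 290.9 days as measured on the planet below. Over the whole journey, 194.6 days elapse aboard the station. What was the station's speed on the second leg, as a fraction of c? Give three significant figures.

Leg 1: β = 0.225; γ = 1/√(1 − 0.225²) = 1/√0.9494 = 1.026; τ_1 = 10.66/1.026 = 10.39 days.
Leg 2: speed unknown; τ_2 = 290.9/γ_2.
Total proper time: 10.39 + τ_2 = 194.6, so τ_2 = 194.6 − 10.39 = 184.2 days.
γ_2 = 290.9/184.2 = 1.579; β = √(1 − 1/γ²) = √0.5990.

β = 0.774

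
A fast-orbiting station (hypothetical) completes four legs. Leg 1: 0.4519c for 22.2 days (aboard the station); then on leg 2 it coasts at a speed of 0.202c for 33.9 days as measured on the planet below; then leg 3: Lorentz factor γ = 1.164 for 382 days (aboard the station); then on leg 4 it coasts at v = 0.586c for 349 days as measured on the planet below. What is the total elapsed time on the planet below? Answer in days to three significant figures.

Leg 1: γ = 1/√(1 − 0.4519²) = 1/√0.7958 = 1.121; Δt_1 = 1.121 × 22.2 = 24.89 days.
Leg 2: 33.9 days is already measured on the planet below.
Leg 3: γ = 1.164; Δt_3 = 1.164 × 382 = 444.6 days.
Leg 4: 349 days is already measured on the planet below.
Total: 24.89 + 33.90 + 444.6 + 349.0 days.

Δt = 852 days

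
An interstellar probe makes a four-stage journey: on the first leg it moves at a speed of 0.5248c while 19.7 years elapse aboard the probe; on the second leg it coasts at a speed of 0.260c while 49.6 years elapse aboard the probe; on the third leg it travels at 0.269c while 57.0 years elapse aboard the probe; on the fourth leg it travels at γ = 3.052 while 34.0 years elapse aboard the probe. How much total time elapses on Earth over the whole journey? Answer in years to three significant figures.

Leg 1: γ = 1/√(1 − 0.5248²) = 1/√0.7246 = 1.175; Δt_1 = 1.175 × 19.7 = 23.14 years.
Leg 2: γ = 1/√(1 − 0.260²) = 1/√0.9324 = 1.036; Δt_2 = 1.036 × 49.6 = 51.37 years.
Leg 3: γ = 1/√(1 − 0.269²) = 1/√0.9276 = 1.038; Δt_3 = 1.038 × 57.0 = 59.18 years.
Leg 4: γ = 3.052; Δt_4 = 3.052 × 34.0 = 103.8 years.
Total: 23.14 + 51.37 + 59.18 + 103.8 years.

Δt = 237 years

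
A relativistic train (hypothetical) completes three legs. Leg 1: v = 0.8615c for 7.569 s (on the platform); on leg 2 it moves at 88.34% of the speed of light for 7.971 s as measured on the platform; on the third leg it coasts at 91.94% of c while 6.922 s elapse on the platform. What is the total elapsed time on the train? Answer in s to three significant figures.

Leg 1: γ = 1/√(1 − 0.8615²) = 1/√0.2578 = 1.969; τ_1 = 7.569/1.969 = 3.843 s.
Leg 2: β = 0.8834; γ = 1/√(1 − 0.8834²) = 1/√0.2196 = 2.134; τ_2 = 7.971/2.134 = 3.735 s.
Leg 3: β = 0.9194; γ = 1/√(1 − 0.9194²) = 1/√0.1547 = 2.542; τ_3 = 6.922/2.542 = 2.723 s.
Total: 3.843 + 3.735 + 2.723 s.

τ = 10.3 s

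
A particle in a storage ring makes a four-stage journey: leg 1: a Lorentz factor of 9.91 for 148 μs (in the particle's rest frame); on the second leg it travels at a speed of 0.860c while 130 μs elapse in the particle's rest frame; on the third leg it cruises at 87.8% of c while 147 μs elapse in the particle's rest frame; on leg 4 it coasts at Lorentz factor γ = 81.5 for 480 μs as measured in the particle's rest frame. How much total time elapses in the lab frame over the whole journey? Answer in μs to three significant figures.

Δt = 4.11×10⁴ μs

Leg 1: γ = 9.91; Δt_1 = 9.910 × 148 = 1467 μs.
Leg 2: γ = 1/√(1 − 0.860²) = 1/√0.2604 = 1.960; Δt_2 = 1.960 × 130 = 254.8 μs.
Leg 3: β = 0.878; γ = 1/√(1 − 0.878²) = 1/√0.2291 = 2.089; Δt_3 = 2.089 × 147 = 307.1 μs.
Leg 4: γ = 81.5; Δt_4 = 81.50 × 480 = 3.912×10⁴ μs.
Total: 1467 + 254.8 + 307.1 + 3.912×10⁴ μs.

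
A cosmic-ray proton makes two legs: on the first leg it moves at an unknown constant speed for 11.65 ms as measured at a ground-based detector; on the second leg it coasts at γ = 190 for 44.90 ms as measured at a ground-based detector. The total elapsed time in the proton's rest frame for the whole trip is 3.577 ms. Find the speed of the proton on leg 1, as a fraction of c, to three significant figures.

Leg 1: speed unknown; τ_1 = 11.65/γ_1.
Leg 2: γ = 190; τ_2 = 44.90/190.0 = 0.2363 ms.
Total proper time: τ_1 + 0.2363 = 3.577, so τ_1 = 3.577 − 0.2363 = 3.341 ms.
γ_1 = 11.65/3.341 = 3.487; β = √(1 − 1/γ²) = √0.9178.

β = 0.958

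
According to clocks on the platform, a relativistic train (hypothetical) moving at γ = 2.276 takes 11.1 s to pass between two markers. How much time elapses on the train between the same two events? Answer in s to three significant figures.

γ = 2.276
The interval measured on the platform is the dilated one; the clock on the train measures the proper time τ = Δt/γ = 11.1/2.276 s.

τ = 4.88 s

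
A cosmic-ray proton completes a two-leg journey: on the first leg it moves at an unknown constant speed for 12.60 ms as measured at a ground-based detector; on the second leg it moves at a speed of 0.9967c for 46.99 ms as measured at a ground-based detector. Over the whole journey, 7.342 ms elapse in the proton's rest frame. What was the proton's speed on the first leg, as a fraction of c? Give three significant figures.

Leg 1: speed unknown; τ_1 = 12.60/γ_1.
Leg 2: γ = 1/√(1 − 0.9967²) = 1/√0.006589 = 12.32; τ_2 = 46.99/12.32 = 3.814 ms.
Total proper time: τ_1 + 3.814 = 7.342, so τ_1 = 7.342 − 3.814 = 3.528 ms.
γ_1 = 12.60/3.528 = 3.572; β = √(1 − 1/γ²) = √0.9216.

β = 0.960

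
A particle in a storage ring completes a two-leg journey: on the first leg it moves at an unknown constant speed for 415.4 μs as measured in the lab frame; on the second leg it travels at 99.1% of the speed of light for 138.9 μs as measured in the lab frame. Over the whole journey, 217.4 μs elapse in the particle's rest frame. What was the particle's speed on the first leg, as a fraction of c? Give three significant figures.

Leg 1: speed unknown; τ_1 = 415.4/γ_1.
Leg 2: β = 0.991; γ = 1/√(1 − 0.991²) = 1/√0.01792 = 7.470; τ_2 = 138.9/7.470 = 18.59 μs.
Total proper time: τ_1 + 18.59 = 217.4, so τ_1 = 217.4 − 18.59 = 198.8 μs.
γ_1 = 415.4/198.8 = 2.089; β = √(1 − 1/γ²) = √0.7710.

β = 0.878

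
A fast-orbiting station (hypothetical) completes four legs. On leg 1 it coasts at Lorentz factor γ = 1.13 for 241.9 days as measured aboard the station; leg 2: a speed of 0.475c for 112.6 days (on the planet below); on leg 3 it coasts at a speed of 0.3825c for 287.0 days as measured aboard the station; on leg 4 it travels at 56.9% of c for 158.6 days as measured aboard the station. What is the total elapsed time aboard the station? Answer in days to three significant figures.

Leg 1: 241.9 days is already measured aboard the station.
Leg 2: γ = 1/√(1 − 0.475²) = 1/√0.7744 = 1.136; τ_2 = 112.6/1.136 = 99.09 days.
Leg 3: 287.0 days is already measured aboard the station.
Leg 4: 158.6 days is already measured aboard the station.
Total: 241.9 + 99.09 + 287.0 + 158.6 days.

τ = 787 days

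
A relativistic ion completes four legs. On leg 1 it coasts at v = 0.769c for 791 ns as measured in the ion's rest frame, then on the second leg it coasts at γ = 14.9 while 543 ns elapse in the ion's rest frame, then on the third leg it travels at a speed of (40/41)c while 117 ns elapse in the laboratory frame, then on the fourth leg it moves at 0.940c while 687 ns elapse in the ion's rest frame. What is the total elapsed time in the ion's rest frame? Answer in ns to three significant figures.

Leg 1: 791 ns is already measured in the ion's rest frame.
Leg 2: 543 ns is already measured in the ion's rest frame.
Leg 3: γ = 1/√(1 − (40/41)²) = 41/9 ≈ 4.556; τ_3 = 117/4.556 = 25.68 ns.
Leg 4: 687 ns is already measured in the ion's rest frame.
Total: 791.0 + 543.0 + 25.68 + 687.0 ns.

τ = 2050 ns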